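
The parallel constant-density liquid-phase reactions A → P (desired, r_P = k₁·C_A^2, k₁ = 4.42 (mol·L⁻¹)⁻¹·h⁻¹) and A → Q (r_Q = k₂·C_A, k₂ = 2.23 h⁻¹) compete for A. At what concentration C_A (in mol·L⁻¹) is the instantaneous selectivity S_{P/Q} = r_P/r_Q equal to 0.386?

0.195 mol·L⁻¹

S_{P/Q} = (k₁/k₂)·C_A ⇒ C_A = S·k₂/k₁.
= 0.386×2.23/4.42 = 0.195 mol·L⁻¹.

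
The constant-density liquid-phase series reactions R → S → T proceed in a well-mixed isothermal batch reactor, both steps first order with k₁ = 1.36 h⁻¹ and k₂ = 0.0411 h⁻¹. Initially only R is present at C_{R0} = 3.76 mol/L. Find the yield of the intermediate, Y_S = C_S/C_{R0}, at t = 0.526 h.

0.505

For first-order series with pure R initially, C_S(t) = k₁C_{R0}/(k₂−k₁)·(e^(−k₁t) − e^(−k₂t)).
e^(−k₁t) = e^(−1.36×0.526) = e^(−0.7154) = 0.4890; e^(−k₂t) = e^(−0.02162) = 0.9786.
C_S = 1.36×3.76/(0.0411−1.36) × (0.4890−0.9786) = (-3.877)×(-0.4896) = 1.898 mol/L.
Y_S = C_S/C_{R0} = 1.898/3.76 = 0.505.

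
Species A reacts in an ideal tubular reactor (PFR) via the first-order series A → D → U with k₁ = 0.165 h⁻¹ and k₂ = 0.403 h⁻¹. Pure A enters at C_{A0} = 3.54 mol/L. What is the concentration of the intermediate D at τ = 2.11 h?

0.684 mol/L

For first-order series with pure A initially, C_D(τ) = k₁C_{A0}/(k₂−k₁)·(e^(−k₁τ) − e^(−k₂τ)).
e^(−k₁τ) = e^(−0.165×2.11) = e^(−0.3482) = 0.7060; e^(−k₂τ) = e^(−0.8503) = 0.4273.
C_D = 0.165×3.54/(0.403−0.165) × (0.7060−0.4273) = 2.454×0.2787 = 0.6840 mol/L.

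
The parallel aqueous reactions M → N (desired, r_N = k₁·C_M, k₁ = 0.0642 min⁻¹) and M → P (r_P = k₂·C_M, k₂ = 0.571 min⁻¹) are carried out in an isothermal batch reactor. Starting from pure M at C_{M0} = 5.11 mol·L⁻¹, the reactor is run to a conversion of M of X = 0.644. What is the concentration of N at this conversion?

0.333 mol·L⁻¹

C_M = C_{M0}(1−X) = 1.819 mol·L⁻¹.
Both paths are first order in M, so the instantaneous fraction to N is constant: dC_N/d(−C_M) = k₁/(k₁+k₂) = 0.1011.
C_N = 0.1011·(C_{M0}−C_M) = 0.1011×3.291 = 0.333 mol·L⁻¹.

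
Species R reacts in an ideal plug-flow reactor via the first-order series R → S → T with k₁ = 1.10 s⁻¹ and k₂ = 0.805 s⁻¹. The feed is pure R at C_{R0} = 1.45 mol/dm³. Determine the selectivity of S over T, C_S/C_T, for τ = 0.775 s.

2.47

The intermediate concentration in a first-order A→B→C sequence is C_S = k₁C_{R0}(e^(−k₁τ) − e^(−k₂τ))/(k₂−k₁).
e^(−k₁τ) = e^(−1.10×0.775) = e^(−0.8525) = 0.4263; e^(−k₂τ) = e^(−0.6239) = 0.5359.
C_S = 1.10×1.45/(0.805−1.10) × (0.4263−0.5359) = (-5.407)×(-0.1095) = 0.5921 mol/dm³.
C_R = C_{R0}e^(−k₁τ) = 0.6182 mol/dm³, so C_T = C_{R0}−C_R−C_S = 0.2397 mol/dm³; C_S/C_T = 2.47.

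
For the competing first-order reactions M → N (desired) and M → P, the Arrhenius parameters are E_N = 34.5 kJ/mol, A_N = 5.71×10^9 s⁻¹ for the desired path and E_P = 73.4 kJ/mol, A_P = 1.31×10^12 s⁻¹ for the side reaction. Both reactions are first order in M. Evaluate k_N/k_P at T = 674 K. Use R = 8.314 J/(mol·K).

4.51

k_N/k_P = (A_N/A_P)·exp[−(E_N−E_P)/(RT)] = (A_N/A_P)·exp[(E_P−E_N)/(RT)].
(E_P−E_N)/(RT) = (73.4−34.5)×10³/(8.314×674) = 38900/5604 = 6.942.
k_N/k_P = (5.71×10^9/1.31×10^12)·exp(6.942) = 0.004359 × 1035 = 4.51.
Since E_N < E_P, lowering the temperature improves selectivity toward N.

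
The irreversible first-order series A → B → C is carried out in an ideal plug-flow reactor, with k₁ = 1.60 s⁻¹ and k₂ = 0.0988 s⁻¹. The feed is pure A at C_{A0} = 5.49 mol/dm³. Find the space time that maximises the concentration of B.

1.85 s

For first-order series the maximum of C_B occurs at τ_opt = ln(k₂/k₁)/(k₂−k₁).
= ln(0.0988/1.60)/(0.0988−1.60) = ln(0.06175)/-1.501 = -2.785/-1.501 = 1.85 s.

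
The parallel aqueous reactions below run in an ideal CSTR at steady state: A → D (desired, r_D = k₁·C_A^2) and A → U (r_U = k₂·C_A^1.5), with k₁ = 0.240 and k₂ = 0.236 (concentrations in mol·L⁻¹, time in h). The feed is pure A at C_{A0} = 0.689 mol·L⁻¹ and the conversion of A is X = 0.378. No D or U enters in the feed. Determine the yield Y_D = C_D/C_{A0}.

0.151

Exit C_A = C_{A0}(1−X) = 0.689×0.622 = 0.4286 mol·L⁻¹.
Rates in a CSTR are evaluated at the outlet concentration: r_D = 0.240×0.4286^2 = 0.04408, r_U = 0.236×0.4286^1.5 = 0.06621.
Fraction of consumed A going to D: r_D/(r_D+r_U) = 0.3997.
C_D = 0.3997·C_{A0}·X = 0.3997×0.689×0.378 = 0.104 mol·L⁻¹; Y_D = C_D/C_{A0} = 0.151.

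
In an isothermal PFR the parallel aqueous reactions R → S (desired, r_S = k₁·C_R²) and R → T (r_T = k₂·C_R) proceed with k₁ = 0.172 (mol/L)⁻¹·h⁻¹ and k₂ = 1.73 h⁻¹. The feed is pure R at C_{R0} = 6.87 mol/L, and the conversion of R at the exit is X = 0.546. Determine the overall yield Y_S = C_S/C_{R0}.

C_R = C_{R0}(1−X) = 3.119 mol/L.
Along a PFR/batch, dC_T/dC_R = −r_T/(r_S+r_T) = −k₂/(k₂+k₁·C_R).
Integrating from C_{R0} to C_R: C_T = (1.73/0.172)·ln[(1.73+0.172·6.87)/(1.73+0.172·3.12)] = 10.06·ln(2.912/2.266) = 2.520 mol/L.
Then C_S = (C_{R0}−C_R) − C_T = 3.751 − 2.520 = 1.232 mol/L.
Y_S = C_S/C_{R0} = 1.232/6.87 = 0.179.

0.179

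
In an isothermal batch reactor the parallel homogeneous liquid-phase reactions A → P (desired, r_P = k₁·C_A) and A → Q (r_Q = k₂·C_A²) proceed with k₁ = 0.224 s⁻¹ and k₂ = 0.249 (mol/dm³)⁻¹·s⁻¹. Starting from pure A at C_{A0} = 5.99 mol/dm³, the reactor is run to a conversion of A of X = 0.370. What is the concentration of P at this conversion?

0.349 mol/dm³

C_A = C_{A0}(1−X) = 3.774 mol/dm³.
Along a PFR/batch, dC_P/dC_A = −r_P/(r_P+r_Q) = −k₁/(k₁+k₂·C_A).
Integrating from C_{A0} to C_A: C_P = (0.224/0.249)·ln[(0.224+0.249·5.99)/(0.224+0.249·3.77)] = 0.8996·ln(1.716/1.164) = 0.3492 mol/dm³.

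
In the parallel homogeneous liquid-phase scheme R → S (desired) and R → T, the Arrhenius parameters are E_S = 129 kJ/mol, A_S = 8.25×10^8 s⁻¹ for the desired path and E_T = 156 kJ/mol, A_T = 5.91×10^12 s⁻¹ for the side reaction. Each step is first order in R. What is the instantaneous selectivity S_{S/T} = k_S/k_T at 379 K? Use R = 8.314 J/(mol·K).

0.735

k_S/k_T = (A_S/A_T)·exp[−(E_S−E_T)/(RT)] = (A_S/A_T)·exp[(E_T−E_S)/(RT)].
(E_T−E_S)/(RT) = (156−129)×10³/(8.314×379) = 27000/3151 = 8.569.
k_S/k_T = (8.25×10^8/5.91×10^12)·exp(8.569) = 1.396×10^-4 × 5264 = 0.735.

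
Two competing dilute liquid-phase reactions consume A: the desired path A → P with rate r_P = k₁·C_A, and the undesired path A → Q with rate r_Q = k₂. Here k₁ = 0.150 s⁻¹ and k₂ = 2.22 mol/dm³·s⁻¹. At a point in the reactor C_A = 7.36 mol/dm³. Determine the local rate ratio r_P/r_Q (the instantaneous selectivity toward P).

S_{P/Q} = r_P/r_Q = (k₁·C_A)/(k₂) = (k₁/k₂)·C_A.
= (0.150×7.360) / (2.22) = 1.104/2.220 = 0.497.
Since the desired path is higher order in A, keeping C_A high (PFR or concentrated feed) favours P.

0.497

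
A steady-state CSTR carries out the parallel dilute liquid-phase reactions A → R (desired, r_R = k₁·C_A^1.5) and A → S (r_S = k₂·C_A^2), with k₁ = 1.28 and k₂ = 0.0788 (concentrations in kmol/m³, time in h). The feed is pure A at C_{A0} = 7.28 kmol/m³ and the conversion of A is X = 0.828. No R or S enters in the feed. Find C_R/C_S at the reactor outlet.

14.5

Exit C_A = C_{A0}(1−X) = 7.28×0.172 = 1.252 kmol/m³.
A CSTR operates uniformly at the exit composition, giving r_R = 1.793 and r_S = 0.1236 (each k·C_A^n at C_A = 1.252).
Overall selectivity = C_R/C_S = r_Rτ/(r_Sτ) = r_R/r_S = 14.5.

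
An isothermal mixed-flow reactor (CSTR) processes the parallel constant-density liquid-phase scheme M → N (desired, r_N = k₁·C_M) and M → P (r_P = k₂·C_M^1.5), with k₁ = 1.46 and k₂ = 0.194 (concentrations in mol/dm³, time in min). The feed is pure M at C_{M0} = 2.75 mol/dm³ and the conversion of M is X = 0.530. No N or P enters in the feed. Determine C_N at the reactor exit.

Exit C_M = C_{M0}(1−X) = 2.75×0.470 = 1.292 mol/dm³.
In a CSTR the entire volume is at exit conditions, so r_N = 1.46×1.292 = 1.887 and r_P = 0.194×1.292^1.5 = 0.2851.
Fraction of consumed M going to N: r_N/(r_N+r_P) = 0.8688.
C_N = 0.8688·C_{M0}·X = 0.8688×2.75×0.530 = 1.27 mol/dm³.

1.27 mol/dm³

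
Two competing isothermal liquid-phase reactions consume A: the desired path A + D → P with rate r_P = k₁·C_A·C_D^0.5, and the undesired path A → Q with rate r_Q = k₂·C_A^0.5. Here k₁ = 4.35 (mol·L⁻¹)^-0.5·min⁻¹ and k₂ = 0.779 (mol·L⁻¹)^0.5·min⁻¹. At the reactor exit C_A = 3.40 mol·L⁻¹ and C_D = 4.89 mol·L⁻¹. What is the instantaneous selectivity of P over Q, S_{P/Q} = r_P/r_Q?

22.8

S_{P/Q} = r_P/r_Q = (k₁·C_A·C_D^0.5)/(k₂·C_A^0.5) = (k₁/k₂)·C_A^0.5·C_D^0.5.
= (4.35×3.400×4.890^0.5) / (0.779×3.400^0.5) = 32.71/1.436 = 22.8.
Since the desired path is higher order in A, keeping C_A high (PFR or concentrated feed) favours P.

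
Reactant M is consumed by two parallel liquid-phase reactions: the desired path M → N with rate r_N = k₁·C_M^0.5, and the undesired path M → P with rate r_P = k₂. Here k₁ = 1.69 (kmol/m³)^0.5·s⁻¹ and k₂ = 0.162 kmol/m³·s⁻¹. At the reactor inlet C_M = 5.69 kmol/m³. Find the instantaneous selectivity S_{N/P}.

S_{N/P} = r_N/r_P = (k₁·C_M^0.5)/(k₂) = (k₁/k₂)·C_M^0.5.
= (1.69×5.690^0.5) / (0.162) = 4.031/0.1620 = 24.9.

24.9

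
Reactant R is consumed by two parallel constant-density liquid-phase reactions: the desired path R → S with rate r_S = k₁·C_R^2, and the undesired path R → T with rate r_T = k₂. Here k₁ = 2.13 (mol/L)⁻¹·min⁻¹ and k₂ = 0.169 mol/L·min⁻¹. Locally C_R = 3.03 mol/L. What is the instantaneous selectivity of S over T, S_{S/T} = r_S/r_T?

S_{S/T} = r_S/r_T = (k₁·C_R^2)/(k₂) = (k₁/k₂)·C_R^2.
= (2.13×3.030^2) / (0.169) = 19.56/0.1690 = 116.
Since the desired path is higher order in R, keeping C_R high (PFR or concentrated feed) favours S.

116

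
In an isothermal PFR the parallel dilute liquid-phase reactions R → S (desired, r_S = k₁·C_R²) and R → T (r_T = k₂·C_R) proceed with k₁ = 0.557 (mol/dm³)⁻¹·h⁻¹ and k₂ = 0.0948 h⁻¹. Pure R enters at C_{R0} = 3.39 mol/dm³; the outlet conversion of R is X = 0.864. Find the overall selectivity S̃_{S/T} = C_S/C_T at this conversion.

8.95

C_R = C_{R0}(1−X) = 0.4610 mol/dm³.
Along a PFR/batch, dC_T/dC_R = −r_T/(r_S+r_T) = −k₂/(k₂+k₁·C_R).
Integrating from C_{R0} to C_R: C_T = (0.0948/0.557)·ln[(0.0948+0.557·3.39)/(0.0948+0.557·0.461)] = 0.1702·ln(1.983/0.3516) = 0.2944 mol/dm³.
Then C_S = (C_{R0}−C_R) − C_T = 2.929 − 0.2944 = 2.635 mol/dm³.
S̃_{S/T} = C_S/C_T = 2.635/0.2944 = 8.95.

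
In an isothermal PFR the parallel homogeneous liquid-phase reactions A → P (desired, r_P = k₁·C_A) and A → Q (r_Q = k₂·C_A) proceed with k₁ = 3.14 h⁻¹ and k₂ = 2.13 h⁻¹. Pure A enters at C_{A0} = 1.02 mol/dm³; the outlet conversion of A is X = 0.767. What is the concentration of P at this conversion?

C_A = C_{A0}(1−X) = 0.2377 mol/dm³.
Both paths are first order in A, so the instantaneous fraction to P is constant: dC_P/d(−C_A) = k₁/(k₁+k₂) = 0.5958.
C_P = 0.5958·(C_{A0}−C_A) = 0.5958×0.7823 = 0.466 mol/dm³.

0.466 mol/dm³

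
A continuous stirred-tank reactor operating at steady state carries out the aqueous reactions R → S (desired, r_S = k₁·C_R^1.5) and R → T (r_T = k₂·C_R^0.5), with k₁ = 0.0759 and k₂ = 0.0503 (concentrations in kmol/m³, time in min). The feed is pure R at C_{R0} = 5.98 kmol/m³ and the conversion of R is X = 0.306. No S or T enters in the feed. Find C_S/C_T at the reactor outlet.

Exit C_R = C_{R0}(1−X) = 5.98×0.694 = 4.150 kmol/m³.
Rates in a CSTR are evaluated at the outlet concentration: r_S = 0.0759×4.150^1.5 = 0.6417, r_T = 0.0503×4.150^0.5 = 0.1025.
Overall selectivity = C_S/C_T = r_Sτ/(r_Tτ) = r_S/r_T = 6.26.

6.26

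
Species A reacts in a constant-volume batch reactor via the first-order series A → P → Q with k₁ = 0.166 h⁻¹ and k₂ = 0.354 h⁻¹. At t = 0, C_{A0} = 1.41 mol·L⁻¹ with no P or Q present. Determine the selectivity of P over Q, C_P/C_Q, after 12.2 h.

Solving the coupled first-order balances gives C_P(t) = [k₁/(k₂−k₁)]·C_{A0}·(e^(−k₁t) − e^(−k₂t)).
e^(−k₁t) = e^(−0.166×12.2) = e^(−2.025) = 0.1320; e^(−k₂t) = e^(−4.319) = 0.01332.
C_P = 0.166×1.41/(0.354−0.166) × (0.1320−0.01332) = 1.245×0.1187 = 0.1477 mol·L⁻¹.
C_A = C_{A0}e^(−k₁t) = 0.1861 mol·L⁻¹, so C_Q = C_{A0}−C_A−C_P = 1.076 mol·L⁻¹; C_P/C_Q = 0.137.

0.137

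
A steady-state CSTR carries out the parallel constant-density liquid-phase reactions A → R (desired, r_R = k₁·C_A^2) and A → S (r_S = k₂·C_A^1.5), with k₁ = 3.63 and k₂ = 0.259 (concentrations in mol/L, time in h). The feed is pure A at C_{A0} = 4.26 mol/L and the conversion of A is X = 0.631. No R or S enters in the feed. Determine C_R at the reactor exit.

Exit C_A = C_{A0}(1−X) = 4.26×0.369 = 1.572 mol/L.
Rates in a CSTR are evaluated at the outlet concentration: r_R = 3.63×1.572^2 = 8.970, r_S = 0.259×1.572^1.5 = 0.5105.
Fraction of consumed A going to R: r_R/(r_R+r_S) = 0.9462.
C_R = 0.9462·C_{A0}·X = 0.9462×4.26×0.631 = 2.54 mol/L.

2.54 mol/L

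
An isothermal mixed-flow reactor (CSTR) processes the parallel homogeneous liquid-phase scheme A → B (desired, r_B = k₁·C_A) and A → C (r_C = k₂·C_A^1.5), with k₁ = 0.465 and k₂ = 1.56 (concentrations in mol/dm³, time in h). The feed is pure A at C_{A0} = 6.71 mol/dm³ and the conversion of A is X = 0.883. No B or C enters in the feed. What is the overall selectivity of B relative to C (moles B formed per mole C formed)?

0.336

Exit C_A = C_{A0}(1−X) = 6.71×0.117 = 0.7851 mol/dm³.
Rates in a CSTR are evaluated at the outlet concentration: r_B = 0.465×0.7851 = 0.3651, r_C = 1.56×0.7851^1.5 = 1.085.
Overall selectivity = C_B/C_C = r_Bτ/(r_Cτ) = r_B/r_C = 0.336.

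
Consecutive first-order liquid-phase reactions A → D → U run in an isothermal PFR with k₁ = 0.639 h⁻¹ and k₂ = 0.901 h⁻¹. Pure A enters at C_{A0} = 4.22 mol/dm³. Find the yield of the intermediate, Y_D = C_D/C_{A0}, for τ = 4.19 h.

For first-order series with pure A initially, C_D(τ) = k₁C_{A0}/(k₂−k₁)·(e^(−k₁τ) − e^(−k₂τ)).
e^(−k₁τ) = e^(−0.639×4.19) = e^(−2.677) = 0.06874; e^(−k₂τ) = e^(−3.775) = 0.02293.
C_D = 0.639×4.22/(0.901−0.639) × (0.06874−0.02293) = 10.29×0.04581 = 0.4715 mol/dm³.
Y_D = C_D/C_{A0} = 0.4715/4.22 = 0.112.

0.112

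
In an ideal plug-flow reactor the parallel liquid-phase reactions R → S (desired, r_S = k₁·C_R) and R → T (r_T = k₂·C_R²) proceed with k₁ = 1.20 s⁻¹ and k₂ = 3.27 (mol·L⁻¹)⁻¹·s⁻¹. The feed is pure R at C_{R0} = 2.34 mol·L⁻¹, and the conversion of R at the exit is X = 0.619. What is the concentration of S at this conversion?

0.281 mol·L⁻¹

C_R = C_{R0}(1−X) = 0.8915 mol·L⁻¹.
Along a PFR/batch, dC_S/dC_R = −r_S/(r_S+r_T) = −k₁/(k₁+k₂·C_R).
Integrating from C_{R0} to C_R: C_S = (1.20/3.27)·ln[(1.20+3.27·2.34)/(1.20+3.27·0.892)] = 0.3670·ln(8.852/4.115) = 0.2811 mol·L⁻¹.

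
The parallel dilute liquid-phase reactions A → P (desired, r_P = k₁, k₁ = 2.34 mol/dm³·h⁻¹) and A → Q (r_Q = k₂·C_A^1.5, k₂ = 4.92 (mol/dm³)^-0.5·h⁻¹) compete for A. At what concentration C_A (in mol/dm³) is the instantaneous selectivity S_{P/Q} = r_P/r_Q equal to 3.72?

S_{P/Q} = (k₁/k₂)·C_A^-1.5 ⇒ C_A = (S·k₂/k₁)^(1/(-1.5)).
= (3.72×4.92/2.34)^(-0.6667) = (7.822)^(-0.6667) = 0.254 mol/dm³.

0.254 mol/dm³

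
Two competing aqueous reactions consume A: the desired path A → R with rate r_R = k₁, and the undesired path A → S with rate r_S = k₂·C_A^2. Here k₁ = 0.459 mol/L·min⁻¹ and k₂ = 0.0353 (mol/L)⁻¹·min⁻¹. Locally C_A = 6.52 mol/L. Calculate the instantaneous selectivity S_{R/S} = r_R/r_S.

S_{R/S} = r_R/r_S = (k₁)/(k₂·C_A^2) = (k₁/k₂)·C_A^-2.
= (0.459) / (0.0353×6.520^2) = 0.4590/1.501 = 0.306.
The undesired path is higher order in A, so low C_A (CSTR or dilute feed) favours R.

0.306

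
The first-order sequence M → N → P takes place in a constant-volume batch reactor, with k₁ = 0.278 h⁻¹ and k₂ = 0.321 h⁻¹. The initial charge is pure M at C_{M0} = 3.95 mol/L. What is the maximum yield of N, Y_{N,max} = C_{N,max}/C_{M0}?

0.342

For a first-order series the maximum intermediate yield is C_{N,max}/C_{M0} = (k₁/k₂)^[k₂/(k₂−k₁)].
= (0.278/0.321)^(0.321/(0.321−0.278)) = (0.8660)^(7.465) = 0.3418.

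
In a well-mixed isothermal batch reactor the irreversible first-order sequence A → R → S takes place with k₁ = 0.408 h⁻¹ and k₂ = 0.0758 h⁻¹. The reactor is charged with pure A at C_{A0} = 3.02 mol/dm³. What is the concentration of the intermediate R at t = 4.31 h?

2.04 mol/dm³

Solving the coupled first-order balances gives C_R(t) = [k₁/(k₂−k₁)]·C_{A0}·(e^(−k₁t) − e^(−k₂t)).
e^(−k₁t) = e^(−0.408×4.31) = e^(−1.758) = 0.1723; e^(−k₂t) = e^(−0.3267) = 0.7213.
C_R = 0.408×3.02/(0.0758−0.408) × (0.1723−0.7213) = (-3.709)×(-0.5490) = 2.036 mol/dm³.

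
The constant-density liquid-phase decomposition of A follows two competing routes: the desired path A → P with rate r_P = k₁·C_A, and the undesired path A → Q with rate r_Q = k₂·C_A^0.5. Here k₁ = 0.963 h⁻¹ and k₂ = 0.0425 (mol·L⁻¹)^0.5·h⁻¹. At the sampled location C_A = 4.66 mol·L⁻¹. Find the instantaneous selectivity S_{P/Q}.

48.9

S_{P/Q} = r_P/r_Q = (k₁·C_A)/(k₂·C_A^0.5) = (k₁/k₂)·C_A^0.5.
= (0.963×4.660) / (0.0425×4.660^0.5) = 4.488/0.09174 = 48.9.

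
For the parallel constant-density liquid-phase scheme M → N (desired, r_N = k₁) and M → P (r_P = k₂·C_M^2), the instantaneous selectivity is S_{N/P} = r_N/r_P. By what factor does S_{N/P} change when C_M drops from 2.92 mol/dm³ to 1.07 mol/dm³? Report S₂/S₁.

7.45

S_{N/P} = (k₁/k₂)·C_M^-2, so S₂/S₁ = (C_{M,2}/C_{M,1})^-2.
= (1.07/2.92)^(-2) = (0.3664)^(-2) = 7.45.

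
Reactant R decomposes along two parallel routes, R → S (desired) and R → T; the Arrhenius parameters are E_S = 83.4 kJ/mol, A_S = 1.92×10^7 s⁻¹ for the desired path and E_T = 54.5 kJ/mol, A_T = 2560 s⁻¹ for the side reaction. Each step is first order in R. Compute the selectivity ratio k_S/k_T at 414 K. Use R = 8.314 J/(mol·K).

1.69

Since both paths have the same order in R, the concentration cancels and S_{S/T} = k_S/k_T = (A_S/A_T)·exp[(E_T−E_S)/(RT)].
(E_T−E_S)/(RT) = (54.5−83.4)×10³/(8.314×414) = -28900/3442 = -8.396.
k_S/k_T = (1.92×10^7/2560)·exp(-8.396) = 7500 × 2.257×10^-4 = 1.69.
Since E_S > E_T, raising the temperature improves selectivity toward S.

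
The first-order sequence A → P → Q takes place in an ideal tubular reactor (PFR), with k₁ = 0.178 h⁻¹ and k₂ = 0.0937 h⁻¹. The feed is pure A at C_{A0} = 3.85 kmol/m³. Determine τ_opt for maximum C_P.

The intermediate peaks when r₁ = r₂, i.e. k₁e^(−k₁τ) = k₂e^(−k₂τ), giving τ_opt = ln(k₂/k₁)/(k₂−k₁).
= ln(0.0937/0.178)/(0.0937−0.178) = ln(0.5264)/-0.08430 = -0.6417/-0.08430 = 7.61 h.

7.61 h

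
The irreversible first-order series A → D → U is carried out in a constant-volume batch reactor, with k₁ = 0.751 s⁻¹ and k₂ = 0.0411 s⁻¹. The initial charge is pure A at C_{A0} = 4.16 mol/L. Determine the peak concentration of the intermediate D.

For a first-order series the maximum intermediate yield is C_{D,max}/C_{A0} = (k₁/k₂)^[k₂/(k₂−k₁)].
= (0.751/0.0411)^(0.0411/(0.0411−0.751)) = (18.27)^(-0.05790) = 0.8452.
C_{D,max} = 0.8452×4.16 = 3.52 mol/L.

3.52 mol/L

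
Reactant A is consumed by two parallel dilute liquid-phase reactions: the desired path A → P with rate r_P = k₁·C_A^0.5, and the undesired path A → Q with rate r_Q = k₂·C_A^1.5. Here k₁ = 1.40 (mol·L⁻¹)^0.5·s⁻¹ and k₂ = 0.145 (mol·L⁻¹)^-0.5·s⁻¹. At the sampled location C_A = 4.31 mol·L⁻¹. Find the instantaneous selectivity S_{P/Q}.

S_{P/Q} = r_P/r_Q = (k₁·C_A^0.5)/(k₂·C_A^1.5) = (k₁/k₂)·C_A⁻¹.
= (1.40×4.310^0.5) / (0.145×4.310^1.5) = 2.906/1.297 = 2.24.

2.24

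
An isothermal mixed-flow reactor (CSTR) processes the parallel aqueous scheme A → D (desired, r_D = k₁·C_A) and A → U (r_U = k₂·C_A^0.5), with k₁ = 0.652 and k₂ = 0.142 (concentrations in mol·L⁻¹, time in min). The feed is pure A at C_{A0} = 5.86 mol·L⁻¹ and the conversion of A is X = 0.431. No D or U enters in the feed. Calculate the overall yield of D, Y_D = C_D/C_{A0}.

0.385

Exit C_A = C_{A0}(1−X) = 5.86×0.569 = 3.334 mol·L⁻¹.
Rates in a CSTR are evaluated at the outlet concentration: r_D = 0.652×3.334 = 2.174, r_U = 0.142×3.334^0.5 = 0.2593.
Fraction of consumed A going to D: r_D/(r_D+r_U) = 0.8934.
C_D = 0.8934·C_{A0}·X = 0.8934×5.86×0.431 = 2.26 mol·L⁻¹; Y_D = C_D/C_{A0} = 0.385.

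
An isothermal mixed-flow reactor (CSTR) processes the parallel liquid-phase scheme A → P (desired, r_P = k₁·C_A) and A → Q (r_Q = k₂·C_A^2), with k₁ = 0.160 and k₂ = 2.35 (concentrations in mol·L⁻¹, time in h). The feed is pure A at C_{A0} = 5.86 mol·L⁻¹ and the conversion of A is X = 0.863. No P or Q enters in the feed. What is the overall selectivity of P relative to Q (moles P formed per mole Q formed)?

Exit C_A = C_{A0}(1−X) = 5.86×0.137 = 0.8028 mol·L⁻¹.
A CSTR operates uniformly at the exit composition, giving r_P = 0.1285 and r_Q = 1.515 (each k·C_A^n at C_A = 0.8028).
Overall selectivity = C_P/C_Q = r_Pτ/(r_Qτ) = r_P/r_Q = 0.0848.

0.0848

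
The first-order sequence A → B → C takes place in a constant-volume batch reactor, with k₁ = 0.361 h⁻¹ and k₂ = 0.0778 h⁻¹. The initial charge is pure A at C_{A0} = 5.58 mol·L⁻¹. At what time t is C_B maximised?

5.42 h

For first-order series the maximum of C_B occurs at t_opt = ln(k₂/k₁)/(k₂−k₁).
= ln(0.0778/0.361)/(0.0778−0.361) = ln(0.2155)/-0.2832 = -1.535/-0.2832 = 5.42 h.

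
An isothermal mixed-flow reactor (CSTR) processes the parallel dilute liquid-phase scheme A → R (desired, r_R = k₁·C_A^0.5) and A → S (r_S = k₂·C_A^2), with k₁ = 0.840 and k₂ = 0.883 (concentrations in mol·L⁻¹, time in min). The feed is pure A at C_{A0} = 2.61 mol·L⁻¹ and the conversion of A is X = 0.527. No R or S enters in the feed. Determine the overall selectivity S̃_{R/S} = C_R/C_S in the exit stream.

0.694

Exit C_A = C_{A0}(1−X) = 2.61×0.473 = 1.235 mol·L⁻¹.
Rates in a CSTR are evaluated at the outlet concentration: r_R = 0.840×1.235^0.5 = 0.9333, r_S = 0.883×1.235^2 = 1.346.
Overall selectivity = C_R/C_S = r_Rτ/(r_Sτ) = r_R/r_S = 0.694.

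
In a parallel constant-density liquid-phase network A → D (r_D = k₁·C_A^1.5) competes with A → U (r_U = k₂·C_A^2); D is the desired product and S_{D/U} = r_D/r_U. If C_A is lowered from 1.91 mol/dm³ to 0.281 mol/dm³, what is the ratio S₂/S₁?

S_{D/U} = (k₁/k₂)·C_A^-0.5, so S₂/S₁ = (C_{A,2}/C_{A,1})^-0.5.
= (0.281/1.91)^(-0.5) = (0.1471)^(-0.5) = 2.61.

2.61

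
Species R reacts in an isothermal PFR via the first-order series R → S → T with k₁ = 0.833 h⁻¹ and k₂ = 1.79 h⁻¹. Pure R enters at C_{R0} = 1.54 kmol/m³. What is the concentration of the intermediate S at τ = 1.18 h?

For first-order series with pure R initially, C_S(τ) = k₁C_{R0}/(k₂−k₁)·(e^(−k₁τ) − e^(−k₂τ)).
e^(−k₁τ) = e^(−0.833×1.18) = e^(−0.9829) = 0.3742; e^(−k₂τ) = e^(−2.112) = 0.1210.
C_S = 0.833×1.54/(1.79−0.833) × (0.3742−0.1210) = 1.340×0.2532 = 0.3395 kmol/m³.

0.339 kmol/m³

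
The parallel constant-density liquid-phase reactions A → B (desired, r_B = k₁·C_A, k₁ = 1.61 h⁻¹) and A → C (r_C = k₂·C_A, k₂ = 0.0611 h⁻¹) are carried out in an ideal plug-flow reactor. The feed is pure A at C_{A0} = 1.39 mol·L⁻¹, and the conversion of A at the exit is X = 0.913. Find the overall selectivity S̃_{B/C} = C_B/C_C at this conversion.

C_A = C_{A0}(1−X) = 0.1209 mol·L⁻¹.
Both paths are first order in A, so the instantaneous fraction to B is constant: dC_B/d(−C_A) = k₁/(k₁+k₂) = 0.9634.
C_B = 0.9634·(C_{A0}−C_A) = 0.9634×1.269 = 1.22 mol·L⁻¹.
C_C = (C_{A0}−C_A)−C_B = 0.04640 mol·L⁻¹; S̃_{B/C} = 1.223/0.04640 = 26.4.

26.4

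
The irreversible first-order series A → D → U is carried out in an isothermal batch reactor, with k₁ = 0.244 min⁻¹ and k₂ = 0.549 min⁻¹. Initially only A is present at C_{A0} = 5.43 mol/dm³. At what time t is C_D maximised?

Setting dC_D/dt = 0 gives t_opt = ln(k₂/k₁)/(k₂−k₁).
= ln(0.549/0.244)/(0.549−0.244) = ln(2.250)/0.3050 = 0.8109/0.3050 = 2.66 min.

2.66 min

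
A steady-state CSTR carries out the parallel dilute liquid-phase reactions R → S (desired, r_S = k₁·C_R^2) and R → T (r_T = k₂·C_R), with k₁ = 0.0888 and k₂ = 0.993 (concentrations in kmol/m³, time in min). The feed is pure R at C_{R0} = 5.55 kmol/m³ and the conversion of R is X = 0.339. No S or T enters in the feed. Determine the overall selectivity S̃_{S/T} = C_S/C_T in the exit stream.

0.328

Exit C_R = C_{R0}(1−X) = 5.55×0.661 = 3.669 kmol/m³.
In a CSTR the entire volume is at exit conditions, so r_S = 0.0888×3.669^2 = 1.195 and r_T = 0.993×3.669 = 3.643.
Overall selectivity = C_S/C_T = r_Sτ/(r_Tτ) = r_S/r_T = 0.328.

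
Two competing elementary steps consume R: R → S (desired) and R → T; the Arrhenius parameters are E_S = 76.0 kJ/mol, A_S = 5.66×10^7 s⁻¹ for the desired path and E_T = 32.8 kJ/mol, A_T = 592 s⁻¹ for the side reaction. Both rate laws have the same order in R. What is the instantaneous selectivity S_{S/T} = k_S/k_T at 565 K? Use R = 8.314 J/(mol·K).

9.69

With equal orders, S_{S/T} = k_S/k_T = (A_S/A_T)·exp[(E_T−E_S)/(RT)].
(E_T−E_S)/(RT) = (32.8−76.0)×10³/(8.314×565) = -43200/4697 = -9.197.
k_S/k_T = (5.66×10^7/592)·exp(-9.197) = 95608 × 1.014×10^-4 = 9.69.
Since E_S > E_T, raising the temperature improves selectivity toward S.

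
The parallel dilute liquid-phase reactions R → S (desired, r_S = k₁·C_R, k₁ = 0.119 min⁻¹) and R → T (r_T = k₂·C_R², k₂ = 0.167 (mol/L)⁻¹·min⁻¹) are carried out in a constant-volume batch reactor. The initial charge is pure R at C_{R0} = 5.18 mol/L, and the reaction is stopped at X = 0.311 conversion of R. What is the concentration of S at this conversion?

C_R = C_{R0}(1−X) = 3.569 mol/L.
Along a PFR/batch, dC_S/dC_R = −r_S/(r_S+r_T) = −k₁/(k₁+k₂·C_R).
Integrating from C_{R0} to C_R: C_S = (0.119/0.167)·ln[(0.119+0.167·5.18)/(0.119+0.167·3.57)] = 0.7126·ln(0.9841/0.7150) = 0.2276 mol/L.

0.228 mol/L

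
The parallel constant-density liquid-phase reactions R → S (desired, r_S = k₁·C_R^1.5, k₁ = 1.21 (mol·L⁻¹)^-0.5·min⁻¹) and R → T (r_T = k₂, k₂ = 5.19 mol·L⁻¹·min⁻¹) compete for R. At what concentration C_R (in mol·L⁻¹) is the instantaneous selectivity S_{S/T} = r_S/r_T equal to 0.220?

0.962 mol·L⁻¹

S_{S/T} = (k₁/k₂)·C_R^1.5 ⇒ C_R = (S·k₂/k₁)^(1/1.5).
= (0.220×5.19/1.21)^(0.6667) = (0.9436)^(0.6667) = 0.962 mol·L⁻¹.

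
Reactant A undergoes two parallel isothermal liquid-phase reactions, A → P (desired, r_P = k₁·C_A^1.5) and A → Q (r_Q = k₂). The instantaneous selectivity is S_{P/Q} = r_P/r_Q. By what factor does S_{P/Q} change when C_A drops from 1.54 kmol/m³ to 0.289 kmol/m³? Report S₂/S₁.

0.0813

S_{P/Q} = (k₁/k₂)·C_A^1.5, so S₂/S₁ = (C_{A,2}/C_{A,1})^1.5.
= (0.289/1.54)^1.5 = (0.1877)^1.5 = 0.0813.
Selectivity toward P falls as C_A falls — high-concentration operation is favoured.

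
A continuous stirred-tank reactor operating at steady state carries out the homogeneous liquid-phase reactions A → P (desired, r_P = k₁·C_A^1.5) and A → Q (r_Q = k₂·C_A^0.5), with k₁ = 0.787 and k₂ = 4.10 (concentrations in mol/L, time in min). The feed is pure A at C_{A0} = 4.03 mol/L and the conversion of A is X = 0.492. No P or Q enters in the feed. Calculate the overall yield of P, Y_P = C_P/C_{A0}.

0.139

Exit C_A = C_{A0}(1−X) = 4.03×0.508 = 2.047 mol/L.
A CSTR operates uniformly at the exit composition, giving r_P = 2.305 and r_Q = 5.866 (each k·C_A^n at C_A = 2.047).
Fraction of consumed A going to P: r_P/(r_P+r_Q) = 0.2821.
C_P = 0.2821·C_{A0}·X = 0.2821×4.03×0.492 = 0.559 mol/L; Y_P = C_P/C_{A0} = 0.139.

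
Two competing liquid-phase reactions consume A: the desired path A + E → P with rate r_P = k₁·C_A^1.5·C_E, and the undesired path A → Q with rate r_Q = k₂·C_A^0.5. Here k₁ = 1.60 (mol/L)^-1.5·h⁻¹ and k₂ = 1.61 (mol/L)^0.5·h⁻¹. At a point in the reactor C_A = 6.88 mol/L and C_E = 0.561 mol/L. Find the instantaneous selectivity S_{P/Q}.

3.84

S_{P/Q} = r_P/r_Q = (k₁·C_A^1.5·C_E)/(k₂·C_A^0.5) = (k₁/k₂)·C_A·C_E.
= (1.60×6.880^1.5×0.5610) / (1.61×6.880^0.5) = 16.20/4.223 = 3.84.
Since the desired path is higher order in A, keeping C_A high (PFR or concentrated feed) favours P.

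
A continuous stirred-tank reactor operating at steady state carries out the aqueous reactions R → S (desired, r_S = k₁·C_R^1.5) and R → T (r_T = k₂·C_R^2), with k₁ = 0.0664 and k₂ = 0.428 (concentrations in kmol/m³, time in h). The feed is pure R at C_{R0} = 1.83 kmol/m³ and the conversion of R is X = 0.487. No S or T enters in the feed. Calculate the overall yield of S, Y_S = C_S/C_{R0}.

Exit C_R = C_{R0}(1−X) = 1.83×0.513 = 0.9388 kmol/m³.
Rates in a CSTR are evaluated at the outlet concentration: r_S = 0.0664×0.9388^1.5 = 0.06040, r_T = 0.428×0.9388^2 = 0.3772.
Fraction of consumed R going to S: r_S/(r_S+r_T) = 0.1380.
C_S = 0.1380·C_{R0}·X = 0.1380×1.83×0.487 = 0.123 kmol/m³; Y_S = C_S/C_{R0} = 0.0672.

0.0672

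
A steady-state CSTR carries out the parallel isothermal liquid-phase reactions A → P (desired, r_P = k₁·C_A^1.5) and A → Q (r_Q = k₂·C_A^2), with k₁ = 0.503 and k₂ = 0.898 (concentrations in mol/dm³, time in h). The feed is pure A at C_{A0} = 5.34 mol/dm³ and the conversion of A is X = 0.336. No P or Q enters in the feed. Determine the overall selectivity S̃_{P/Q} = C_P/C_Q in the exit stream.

0.297

Exit C_A = C_{A0}(1−X) = 5.34×0.664 = 3.546 mol/dm³.
A CSTR operates uniformly at the exit composition, giving r_P = 3.358 and r_Q = 11.29 (each k·C_A^n at C_A = 3.546).
Overall selectivity = C_P/C_Q = r_Pτ/(r_Qτ) = r_P/r_Q = 0.297.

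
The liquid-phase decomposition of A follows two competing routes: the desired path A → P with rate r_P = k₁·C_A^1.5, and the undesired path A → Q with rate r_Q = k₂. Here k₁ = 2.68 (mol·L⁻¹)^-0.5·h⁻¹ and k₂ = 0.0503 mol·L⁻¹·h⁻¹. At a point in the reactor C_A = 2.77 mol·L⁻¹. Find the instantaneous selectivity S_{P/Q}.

S_{P/Q} = r_P/r_Q = (k₁·C_A^1.5)/(k₂) = (k₁/k₂)·C_A^1.5.
= (2.68×2.770^1.5) / (0.0503) = 12.36/0.05030 = 246.

246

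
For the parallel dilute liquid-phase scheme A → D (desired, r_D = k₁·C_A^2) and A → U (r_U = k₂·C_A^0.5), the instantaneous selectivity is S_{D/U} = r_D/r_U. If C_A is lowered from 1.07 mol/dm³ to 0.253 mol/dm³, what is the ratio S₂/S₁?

0.115

S_{D/U} = (k₁/k₂)·C_A^1.5, so S₂/S₁ = (C_{A,2}/C_{A,1})^1.5.
= (0.253/1.07)^1.5 = (0.2364)^1.5 = 0.115.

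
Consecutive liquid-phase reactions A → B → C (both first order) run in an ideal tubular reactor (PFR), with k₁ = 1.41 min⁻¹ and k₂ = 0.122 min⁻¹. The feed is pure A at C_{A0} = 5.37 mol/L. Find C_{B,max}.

4.26 mol/L

At the optimum, C_{B,max}/C_{A0} = (k₁/k₂)^[k₂/(k₂−k₁)].
= (1.41/0.122)^(0.122/(0.122−1.41)) = (11.56)^(-0.09472) = 0.7931.
C_{B,max} = 0.7931×5.37 = 4.26 mol/L.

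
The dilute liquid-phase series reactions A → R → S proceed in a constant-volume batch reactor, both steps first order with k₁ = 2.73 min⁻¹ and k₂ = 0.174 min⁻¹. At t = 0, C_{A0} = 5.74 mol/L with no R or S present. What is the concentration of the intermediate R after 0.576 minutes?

Solving the coupled first-order balances gives C_R(t) = [k₁/(k₂−k₁)]·C_{A0}·(e^(−k₁t) − e^(−k₂t)).
e^(−k₁t) = e^(−2.73×0.576) = e^(−1.572) = 0.2075; e^(−k₂t) = e^(−0.1002) = 0.9046.
C_R = 2.73×5.74/(0.174−2.73) × (0.2075−0.9046) = (-6.131)×(-0.6971) = 4.274 mol/L.

4.27 mol/L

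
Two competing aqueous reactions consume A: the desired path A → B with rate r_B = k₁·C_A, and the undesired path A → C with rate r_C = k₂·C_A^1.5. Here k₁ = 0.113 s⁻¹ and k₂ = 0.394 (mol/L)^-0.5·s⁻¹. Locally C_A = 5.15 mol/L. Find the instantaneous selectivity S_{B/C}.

S_{B/C} = r_B/r_C = (k₁·C_A)/(k₂·C_A^1.5) = (k₁/k₂)·C_A^-0.5.
= (0.113×5.150) / (0.394×5.150^1.5) = 0.5820/4.605 = 0.126.

0.126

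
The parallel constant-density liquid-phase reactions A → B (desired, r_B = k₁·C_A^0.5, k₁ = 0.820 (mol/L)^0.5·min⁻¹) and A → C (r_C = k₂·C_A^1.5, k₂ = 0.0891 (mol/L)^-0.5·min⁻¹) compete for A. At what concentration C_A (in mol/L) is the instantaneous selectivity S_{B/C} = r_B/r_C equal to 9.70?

S_{B/C} = (k₁/k₂)·C_A⁻¹ ⇒ C_A = (S·k₂/k₁)^(-1).
= (9.70×0.0891/0.820)^(-1) = (1.054)^(-1) = 0.949 mol/L.

0.949 mol/L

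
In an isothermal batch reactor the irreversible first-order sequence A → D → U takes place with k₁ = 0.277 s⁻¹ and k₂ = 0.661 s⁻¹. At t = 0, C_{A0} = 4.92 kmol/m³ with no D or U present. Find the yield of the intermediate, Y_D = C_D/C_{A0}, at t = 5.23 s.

The intermediate concentration in a first-order A→B→C sequence is C_D = k₁C_{A0}(e^(−k₁t) − e^(−k₂t))/(k₂−k₁).
e^(−k₁t) = e^(−0.277×5.23) = e^(−1.449) = 0.2349; e^(−k₂t) = e^(−3.457) = 0.03152.
C_D = 0.277×4.92/(0.661−0.277) × (0.2349−0.03152) = 3.549×0.2033 = 0.7217 kmol/m³.
Y_D = C_D/C_{A0} = 0.7217/4.92 = 0.147.

0.147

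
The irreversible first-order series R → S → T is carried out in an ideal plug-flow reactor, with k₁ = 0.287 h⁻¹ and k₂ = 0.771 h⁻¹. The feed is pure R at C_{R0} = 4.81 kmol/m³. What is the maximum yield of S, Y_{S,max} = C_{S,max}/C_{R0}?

For a first-order series the maximum intermediate yield is C_{S,max}/C_{R0} = (k₁/k₂)^[k₂/(k₂−k₁)].
= (0.287/0.771)^(0.771/(0.771−0.287)) = (0.3722)^(1.593) = 0.2072.

0.207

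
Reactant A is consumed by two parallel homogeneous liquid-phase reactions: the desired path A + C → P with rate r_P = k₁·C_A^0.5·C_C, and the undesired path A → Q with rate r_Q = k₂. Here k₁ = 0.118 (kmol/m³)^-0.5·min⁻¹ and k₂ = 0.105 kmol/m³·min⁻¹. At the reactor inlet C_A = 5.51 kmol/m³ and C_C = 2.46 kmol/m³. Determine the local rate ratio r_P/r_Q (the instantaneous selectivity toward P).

S_{P/Q} = r_P/r_Q = (k₁·C_A^0.5·C_C)/(k₂) = (k₁/k₂)·C_A^0.5·C_C.
= (0.118×5.510^0.5×2.460) / (0.105) = 0.6814/0.1050 = 6.49.
Since the desired path is higher order in A, keeping C_A high (PFR or concentrated feed) favours P.

6.49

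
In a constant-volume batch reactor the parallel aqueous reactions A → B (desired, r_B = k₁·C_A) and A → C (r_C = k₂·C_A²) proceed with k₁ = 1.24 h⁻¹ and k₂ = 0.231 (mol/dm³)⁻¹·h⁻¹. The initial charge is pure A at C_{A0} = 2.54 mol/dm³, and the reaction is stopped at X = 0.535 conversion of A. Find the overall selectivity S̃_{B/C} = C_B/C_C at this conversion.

C_A = C_{A0}(1−X) = 1.181 mol/dm³.
Along a PFR/batch, dC_B/dC_A = −r_B/(r_B+r_C) = −k₁/(k₁+k₂·C_A).
Integrating from C_{A0} to C_A: C_B = (1.24/0.231)·ln[(1.24+0.231·2.54)/(1.24+0.231·1.18)] = 5.368·ln(1.827/1.513) = 1.012 mol/dm³.
C_C = (C_{A0}−C_A)−C_B = 0.3468 mol/dm³; S̃_{B/C} = 1.012/0.3468 = 2.92.

2.92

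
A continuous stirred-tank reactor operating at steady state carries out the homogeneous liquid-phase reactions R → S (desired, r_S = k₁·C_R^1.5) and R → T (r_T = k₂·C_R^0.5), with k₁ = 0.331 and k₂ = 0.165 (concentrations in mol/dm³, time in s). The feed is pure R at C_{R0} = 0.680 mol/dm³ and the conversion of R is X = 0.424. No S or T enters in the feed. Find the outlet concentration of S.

Exit C_R = C_{R0}(1−X) = 0.680×0.576 = 0.3917 mol/dm³.
In a CSTR the entire volume is at exit conditions, so r_S = 0.331×0.3917^1.5 = 0.08114 and r_T = 0.165×0.3917^0.5 = 0.1033.
Fraction of consumed R going to S: r_S/(r_S+r_T) = 0.4400.
C_S = 0.4400·C_{R0}·X = 0.4400×0.680×0.424 = 0.127 mol/dm³.

0.127 mol/dm³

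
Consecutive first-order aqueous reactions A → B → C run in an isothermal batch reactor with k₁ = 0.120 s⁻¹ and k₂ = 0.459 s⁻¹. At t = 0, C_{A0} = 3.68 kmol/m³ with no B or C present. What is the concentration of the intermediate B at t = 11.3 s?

Solving the coupled first-order balances gives C_B(t) = [k₁/(k₂−k₁)]·C_{A0}·(e^(−k₁t) − e^(−k₂t)).
e^(−k₁t) = e^(−0.120×11.3) = e^(−1.356) = 0.2577; e^(−k₂t) = e^(−5.187) = 0.005590.
C_B = 0.120×3.68/(0.459−0.120) × (0.2577−0.005590) = 1.303×0.2521 = 0.3284 kmol/m³.

0.328 kmol/m³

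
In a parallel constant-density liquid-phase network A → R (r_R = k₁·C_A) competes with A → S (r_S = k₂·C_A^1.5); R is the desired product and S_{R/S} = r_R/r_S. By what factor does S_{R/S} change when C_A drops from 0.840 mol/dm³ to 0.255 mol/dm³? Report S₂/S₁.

S_{R/S} = (k₁/k₂)·C_A^-0.5, so S₂/S₁ = (C_{A,2}/C_{A,1})^-0.5.
= (0.255/0.840)^(-0.5) = (0.3036)^(-0.5) = 1.81.
Selectivity toward R rises as C_A falls — low-concentration operation is favoured.

1.81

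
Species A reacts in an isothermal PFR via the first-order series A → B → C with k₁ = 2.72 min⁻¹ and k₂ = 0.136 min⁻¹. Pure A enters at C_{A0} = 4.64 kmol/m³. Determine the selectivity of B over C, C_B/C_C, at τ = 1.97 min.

4.10

Solving the coupled first-order balances gives C_B(τ) = [k₁/(k₂−k₁)]·C_{A0}·(e^(−k₁τ) − e^(−k₂τ)).
e^(−k₁τ) = e^(−2.72×1.97) = e^(−5.358) = 0.004708; e^(−k₂τ) = e^(−0.2679) = 0.7650.
C_B = 2.72×4.64/(0.136−2.72) × (0.004708−0.7650) = (-4.884)×(-0.7603) = 3.713 kmol/m³.
C_A = C_{A0}e^(−k₁τ) = 0.02185 kmol/m³, so C_C = C_{A0}−C_A−C_B = 0.9049 kmol/m³; C_B/C_C = 4.10.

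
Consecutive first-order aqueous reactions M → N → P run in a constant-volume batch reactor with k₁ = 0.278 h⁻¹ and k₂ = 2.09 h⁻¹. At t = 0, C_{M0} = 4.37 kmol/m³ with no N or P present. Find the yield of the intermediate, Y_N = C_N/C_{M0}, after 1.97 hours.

The intermediate concentration in a first-order A→B→C sequence is C_N = k₁C_{M0}(e^(−k₁t) − e^(−k₂t))/(k₂−k₁).
e^(−k₁t) = e^(−0.278×1.97) = e^(−0.5477) = 0.5783; e^(−k₂t) = e^(−4.117) = 0.01629.
C_N = 0.278×4.37/(2.09−0.278) × (0.5783−0.01629) = 0.6705×0.5620 = 0.3768 kmol/m³.
Y_N = C_N/C_{M0} = 0.3768/4.37 = 0.0862.

0.0862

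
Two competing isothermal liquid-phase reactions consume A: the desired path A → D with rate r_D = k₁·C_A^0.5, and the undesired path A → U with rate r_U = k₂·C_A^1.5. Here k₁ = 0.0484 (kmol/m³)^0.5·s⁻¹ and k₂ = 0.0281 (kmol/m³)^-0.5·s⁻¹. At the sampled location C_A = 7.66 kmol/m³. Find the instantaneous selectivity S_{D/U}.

S_{D/U} = r_D/r_U = (k₁·C_A^0.5)/(k₂·C_A^1.5) = (k₁/k₂)·C_A⁻¹.
= (0.0484×7.660^0.5) / (0.0281×7.660^1.5) = 0.1340/0.5957 = 0.225.
The undesired path is higher order in A, so low C_A (CSTR or dilute feed) favours D.

0.225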